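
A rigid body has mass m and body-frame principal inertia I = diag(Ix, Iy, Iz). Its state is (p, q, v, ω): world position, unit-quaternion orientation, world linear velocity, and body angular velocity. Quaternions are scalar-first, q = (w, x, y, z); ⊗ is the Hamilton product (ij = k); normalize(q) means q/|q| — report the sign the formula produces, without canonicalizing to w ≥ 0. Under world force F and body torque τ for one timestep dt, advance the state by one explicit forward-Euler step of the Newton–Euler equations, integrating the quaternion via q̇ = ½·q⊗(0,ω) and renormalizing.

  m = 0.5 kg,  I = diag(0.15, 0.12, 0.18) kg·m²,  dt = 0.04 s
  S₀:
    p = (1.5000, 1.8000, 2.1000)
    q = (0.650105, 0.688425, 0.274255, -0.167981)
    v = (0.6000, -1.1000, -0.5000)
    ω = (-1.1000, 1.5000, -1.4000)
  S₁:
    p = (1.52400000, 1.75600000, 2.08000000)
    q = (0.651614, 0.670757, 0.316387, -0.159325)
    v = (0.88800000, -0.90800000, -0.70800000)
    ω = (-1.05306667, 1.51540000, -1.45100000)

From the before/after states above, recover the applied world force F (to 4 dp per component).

F = (3.6000, 2.4000, -2.6000)

v₁ − v₀ = (0.28800000, 0.19200000, -0.20800000)
applied force F = (3.6000, 2.4000, -2.6000)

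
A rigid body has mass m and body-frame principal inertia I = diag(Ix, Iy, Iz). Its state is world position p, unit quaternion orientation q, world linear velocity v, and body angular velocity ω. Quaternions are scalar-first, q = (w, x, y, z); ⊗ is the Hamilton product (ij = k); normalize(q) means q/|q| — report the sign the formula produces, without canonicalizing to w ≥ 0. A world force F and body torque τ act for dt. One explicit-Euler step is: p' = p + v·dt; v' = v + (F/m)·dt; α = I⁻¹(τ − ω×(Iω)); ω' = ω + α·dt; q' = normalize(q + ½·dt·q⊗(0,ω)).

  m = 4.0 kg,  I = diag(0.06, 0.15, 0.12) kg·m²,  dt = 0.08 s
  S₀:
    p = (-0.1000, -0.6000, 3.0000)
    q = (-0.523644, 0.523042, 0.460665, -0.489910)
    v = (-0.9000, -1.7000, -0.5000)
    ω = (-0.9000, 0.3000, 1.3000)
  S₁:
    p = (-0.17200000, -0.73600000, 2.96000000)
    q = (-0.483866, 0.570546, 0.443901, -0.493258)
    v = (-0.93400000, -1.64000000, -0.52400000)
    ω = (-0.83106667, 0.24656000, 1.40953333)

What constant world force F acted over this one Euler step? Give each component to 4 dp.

velocity change Δv = (-0.03400000, 0.06000000, -0.02400000)
F = m·Δv/dt = (-1.7000, 3.0000, -1.2000)

F = (-1.7000, 3.0000, -1.2000)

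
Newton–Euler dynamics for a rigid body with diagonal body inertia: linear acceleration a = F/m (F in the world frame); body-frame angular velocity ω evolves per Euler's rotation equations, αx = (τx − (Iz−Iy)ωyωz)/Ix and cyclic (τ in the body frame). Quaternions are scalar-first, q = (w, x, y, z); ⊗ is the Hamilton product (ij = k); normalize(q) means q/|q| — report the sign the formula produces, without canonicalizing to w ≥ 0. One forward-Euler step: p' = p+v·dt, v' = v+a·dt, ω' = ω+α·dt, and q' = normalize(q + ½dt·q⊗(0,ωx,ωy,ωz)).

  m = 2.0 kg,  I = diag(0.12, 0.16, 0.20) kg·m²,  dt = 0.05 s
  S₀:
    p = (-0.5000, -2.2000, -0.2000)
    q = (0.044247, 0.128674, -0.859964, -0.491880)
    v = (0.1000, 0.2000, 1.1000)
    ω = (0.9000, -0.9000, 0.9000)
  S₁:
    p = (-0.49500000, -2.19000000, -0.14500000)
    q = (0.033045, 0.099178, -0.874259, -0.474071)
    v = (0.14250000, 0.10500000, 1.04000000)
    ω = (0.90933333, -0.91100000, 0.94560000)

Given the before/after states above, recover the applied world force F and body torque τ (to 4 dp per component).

rate change Δω = (0.00933333, -0.01100000, 0.04560000)
precession coupling = (-0.0324, -0.0648, -0.0324)
I·α + gyro = (-0.0100, -0.1000, 0.1500)
v₁ − v₀ = (0.04250000, -0.09500000, -0.06000000)
m·(v₁−v₀)/dt = (1.7000, -3.8000, -2.4000)

F = (1.7000, -3.8000, -2.4000)
τ = (-0.0100, -0.1000, 0.1500)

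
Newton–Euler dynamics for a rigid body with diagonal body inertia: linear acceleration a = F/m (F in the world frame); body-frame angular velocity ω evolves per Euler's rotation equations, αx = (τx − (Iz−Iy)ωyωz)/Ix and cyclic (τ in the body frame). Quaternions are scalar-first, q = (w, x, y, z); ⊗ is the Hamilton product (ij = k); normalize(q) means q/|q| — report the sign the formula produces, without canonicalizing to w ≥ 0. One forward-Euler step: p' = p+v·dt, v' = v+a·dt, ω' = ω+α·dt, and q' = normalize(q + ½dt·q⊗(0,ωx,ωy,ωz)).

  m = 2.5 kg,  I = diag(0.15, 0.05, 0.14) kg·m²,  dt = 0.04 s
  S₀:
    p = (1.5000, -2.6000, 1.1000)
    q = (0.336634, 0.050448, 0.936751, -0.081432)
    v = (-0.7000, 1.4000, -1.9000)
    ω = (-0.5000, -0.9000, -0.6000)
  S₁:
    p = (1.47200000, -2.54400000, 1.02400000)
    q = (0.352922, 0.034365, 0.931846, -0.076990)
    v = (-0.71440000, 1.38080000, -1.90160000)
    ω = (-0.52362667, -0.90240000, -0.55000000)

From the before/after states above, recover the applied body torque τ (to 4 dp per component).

τ = (-0.0400, 0.0000, 0.1300)

rate change Δω = (-0.02362667, -0.00240000, 0.05000000)
ω₀×(Iω₀) = (0.0486, 0.0030, -0.0450)
applied torque τ = (-0.0400, 0.0000, 0.1300)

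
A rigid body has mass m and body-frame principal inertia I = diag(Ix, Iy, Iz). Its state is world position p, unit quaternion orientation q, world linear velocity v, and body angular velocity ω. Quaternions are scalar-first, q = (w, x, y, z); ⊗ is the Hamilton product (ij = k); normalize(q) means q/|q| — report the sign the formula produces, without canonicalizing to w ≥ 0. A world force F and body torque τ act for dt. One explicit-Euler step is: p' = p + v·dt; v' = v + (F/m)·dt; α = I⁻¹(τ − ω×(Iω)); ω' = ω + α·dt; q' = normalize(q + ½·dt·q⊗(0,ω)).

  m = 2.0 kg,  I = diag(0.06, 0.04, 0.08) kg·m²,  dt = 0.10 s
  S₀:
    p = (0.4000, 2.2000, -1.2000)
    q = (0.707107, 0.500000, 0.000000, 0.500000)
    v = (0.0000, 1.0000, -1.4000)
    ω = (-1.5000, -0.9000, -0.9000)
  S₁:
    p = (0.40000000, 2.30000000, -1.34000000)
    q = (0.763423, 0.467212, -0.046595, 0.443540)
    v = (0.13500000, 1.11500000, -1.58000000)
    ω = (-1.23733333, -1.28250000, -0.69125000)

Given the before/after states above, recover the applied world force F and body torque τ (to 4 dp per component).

Δω = ω₁−ω₀ = (0.26266667, -0.38250000, 0.20875000)
I·α + gyro = (0.1900, -0.1800, 0.1400)
Δv = v₁−v₀ = (0.13500000, 0.11500000, -0.18000000)
F = m·Δv/dt = (2.7000, 2.3000, -3.6000)

F = (2.7000, 2.3000, -3.6000)
τ = (0.1900, -0.1800, 0.1400)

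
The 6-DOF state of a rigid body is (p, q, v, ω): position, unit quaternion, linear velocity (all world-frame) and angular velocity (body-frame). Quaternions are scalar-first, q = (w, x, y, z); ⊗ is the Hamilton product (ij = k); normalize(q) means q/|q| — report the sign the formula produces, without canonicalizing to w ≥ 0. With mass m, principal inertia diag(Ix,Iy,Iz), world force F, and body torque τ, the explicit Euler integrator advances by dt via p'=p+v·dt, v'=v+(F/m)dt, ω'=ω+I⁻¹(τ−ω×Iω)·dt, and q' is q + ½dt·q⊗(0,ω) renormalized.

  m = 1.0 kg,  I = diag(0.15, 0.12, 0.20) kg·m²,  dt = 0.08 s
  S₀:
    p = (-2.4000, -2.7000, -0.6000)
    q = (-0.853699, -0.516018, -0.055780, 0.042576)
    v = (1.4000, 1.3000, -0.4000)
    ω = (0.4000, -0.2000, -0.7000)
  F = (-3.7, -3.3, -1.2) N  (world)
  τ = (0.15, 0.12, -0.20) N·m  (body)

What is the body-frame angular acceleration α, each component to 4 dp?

α = (0.9253, 0.8833, -1.0120)

precession coupling ω×(Iω) = (0.0112, 0.0140, 0.0024)
α = I⁻¹(τ − ω×Iω) = (0.9253, 0.8833, -1.0120)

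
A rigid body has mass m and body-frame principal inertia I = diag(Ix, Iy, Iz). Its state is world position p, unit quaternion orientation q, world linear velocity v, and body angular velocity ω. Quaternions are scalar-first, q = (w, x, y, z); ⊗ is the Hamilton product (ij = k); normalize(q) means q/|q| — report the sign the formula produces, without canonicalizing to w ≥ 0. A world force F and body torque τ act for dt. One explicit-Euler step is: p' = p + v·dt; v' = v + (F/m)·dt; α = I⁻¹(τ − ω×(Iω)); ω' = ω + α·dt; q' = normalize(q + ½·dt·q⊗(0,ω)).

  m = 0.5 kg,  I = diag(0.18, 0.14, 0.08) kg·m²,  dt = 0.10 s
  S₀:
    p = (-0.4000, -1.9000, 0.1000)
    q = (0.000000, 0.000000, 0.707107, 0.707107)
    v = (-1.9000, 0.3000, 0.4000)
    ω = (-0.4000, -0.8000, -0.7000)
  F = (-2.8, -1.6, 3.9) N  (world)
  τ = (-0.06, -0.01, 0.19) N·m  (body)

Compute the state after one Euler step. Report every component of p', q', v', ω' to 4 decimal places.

precession coupling ω×(Iω) = (-0.0336, 0.0280, -0.0128)
α = I⁻¹(τ − ω×Iω) = (-0.1467, -0.2714, 2.5350)
new body rate ω' = (-0.4147, -0.8271, -0.4465)
2q̇ = q⊗(0,ω) = (1.0606605, 0.0707107, -0.2828428, 0.2828428)
q' = normalize(q + ½dt·q⊗(0,ω)) = (0.0529, 0.0035, 0.6918, 0.7201)
a = (-5.6000, -3.2000, 7.8000)
p + v·dt = (-0.5900, -1.8700, 0.1400)
v + (F/m)dt = (-2.4600, -0.0200, 1.1800)

p' = (-0.5900, -1.8700, 0.1400)
q' = (0.0529, 0.0035, 0.6918, 0.7201)
v' = (-2.4600, -0.0200, 1.1800)
ω' = (-0.4147, -0.8271, -0.4465)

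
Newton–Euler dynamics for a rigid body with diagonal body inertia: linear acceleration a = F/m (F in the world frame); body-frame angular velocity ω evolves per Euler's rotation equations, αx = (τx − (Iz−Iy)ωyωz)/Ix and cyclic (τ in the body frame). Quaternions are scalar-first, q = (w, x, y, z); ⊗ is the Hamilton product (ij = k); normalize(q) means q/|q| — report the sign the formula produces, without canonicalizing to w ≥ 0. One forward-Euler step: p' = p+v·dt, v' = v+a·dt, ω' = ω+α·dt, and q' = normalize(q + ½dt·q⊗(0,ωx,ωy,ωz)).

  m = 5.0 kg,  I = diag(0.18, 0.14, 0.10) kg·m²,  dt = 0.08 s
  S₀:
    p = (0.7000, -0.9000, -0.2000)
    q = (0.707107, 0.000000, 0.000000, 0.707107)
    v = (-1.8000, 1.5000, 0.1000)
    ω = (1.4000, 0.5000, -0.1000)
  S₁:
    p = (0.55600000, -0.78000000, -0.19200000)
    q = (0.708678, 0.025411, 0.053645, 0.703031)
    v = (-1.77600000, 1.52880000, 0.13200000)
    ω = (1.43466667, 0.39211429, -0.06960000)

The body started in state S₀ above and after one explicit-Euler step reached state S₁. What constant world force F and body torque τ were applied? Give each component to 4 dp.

rate change Δω = (0.03466667, -0.10788571, 0.03040000)
gyro term ω₀×Iω₀ = (0.0020, -0.0112, -0.0280)
τ = I·(Δω/dt) + ω₀×(Iω₀) = (0.0800, -0.2000, 0.0100)
velocity change Δv = (0.02400000, 0.02880000, 0.03200000)
applied force F = (1.5000, 1.8000, 2.0000)

F = (1.5000, 1.8000, 2.0000)
τ = (0.0800, -0.2000, 0.0100)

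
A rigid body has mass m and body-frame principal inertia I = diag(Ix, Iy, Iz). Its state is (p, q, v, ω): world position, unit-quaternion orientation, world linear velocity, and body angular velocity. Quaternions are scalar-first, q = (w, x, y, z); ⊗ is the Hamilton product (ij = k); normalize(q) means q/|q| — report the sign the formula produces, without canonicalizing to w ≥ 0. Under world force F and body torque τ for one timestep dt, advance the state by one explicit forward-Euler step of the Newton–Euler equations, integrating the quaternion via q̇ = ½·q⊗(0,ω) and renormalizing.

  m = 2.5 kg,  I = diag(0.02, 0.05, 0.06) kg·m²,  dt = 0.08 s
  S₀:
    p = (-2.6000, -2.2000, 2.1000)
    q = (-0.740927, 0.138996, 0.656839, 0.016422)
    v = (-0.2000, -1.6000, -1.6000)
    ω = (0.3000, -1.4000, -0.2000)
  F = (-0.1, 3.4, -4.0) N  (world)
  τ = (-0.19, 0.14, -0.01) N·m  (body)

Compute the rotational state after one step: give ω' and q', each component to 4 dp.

gyro term ω×Iω = (0.0028, 0.0024, -0.0126)
(τ − ω×Iω)/I = (-9.6400, 2.7520, 0.0433)
ω + α·dt = (-0.4712, -1.1798, -0.1965)
q⊗(0,ω) = (0.8811602, -0.3306551, 1.0700236, -0.2434607)
q + ½dt·q⊗(0,ω), renormalized = (-0.7045, 0.1256, 0.6985, 0.0067)

ω' = (-0.4712, -1.1798, -0.1965)
q' = (-0.7045, 0.1256, 0.6985, 0.0067)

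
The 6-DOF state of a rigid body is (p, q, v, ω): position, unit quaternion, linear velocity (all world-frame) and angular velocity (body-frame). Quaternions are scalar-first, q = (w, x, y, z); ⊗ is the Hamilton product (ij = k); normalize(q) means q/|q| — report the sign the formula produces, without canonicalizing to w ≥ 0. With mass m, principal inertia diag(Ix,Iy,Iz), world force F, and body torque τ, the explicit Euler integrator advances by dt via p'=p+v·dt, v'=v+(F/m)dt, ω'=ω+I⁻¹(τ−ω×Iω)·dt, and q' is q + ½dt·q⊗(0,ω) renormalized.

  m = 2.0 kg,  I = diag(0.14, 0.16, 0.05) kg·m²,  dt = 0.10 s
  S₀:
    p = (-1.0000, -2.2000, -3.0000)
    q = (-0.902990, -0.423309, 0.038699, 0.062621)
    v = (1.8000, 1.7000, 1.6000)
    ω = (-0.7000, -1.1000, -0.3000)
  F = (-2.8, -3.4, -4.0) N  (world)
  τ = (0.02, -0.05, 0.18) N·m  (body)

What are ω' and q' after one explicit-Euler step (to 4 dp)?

ω' = (-0.6598, -1.1431, 0.0292)
q' = (-0.9127, -0.3880, 0.0796, 0.1006)

angular accel α = (0.4021, -0.4306, 3.2920)
new body rate ω' = (-0.6598, -1.1431, 0.0292)
2q̇ = q⊗(0,ω) = (-0.2349611, 0.6893664, 0.8224616, 0.7636262)
updated quaternion q' = (-0.9127, -0.3880, 0.0796, 0.1006)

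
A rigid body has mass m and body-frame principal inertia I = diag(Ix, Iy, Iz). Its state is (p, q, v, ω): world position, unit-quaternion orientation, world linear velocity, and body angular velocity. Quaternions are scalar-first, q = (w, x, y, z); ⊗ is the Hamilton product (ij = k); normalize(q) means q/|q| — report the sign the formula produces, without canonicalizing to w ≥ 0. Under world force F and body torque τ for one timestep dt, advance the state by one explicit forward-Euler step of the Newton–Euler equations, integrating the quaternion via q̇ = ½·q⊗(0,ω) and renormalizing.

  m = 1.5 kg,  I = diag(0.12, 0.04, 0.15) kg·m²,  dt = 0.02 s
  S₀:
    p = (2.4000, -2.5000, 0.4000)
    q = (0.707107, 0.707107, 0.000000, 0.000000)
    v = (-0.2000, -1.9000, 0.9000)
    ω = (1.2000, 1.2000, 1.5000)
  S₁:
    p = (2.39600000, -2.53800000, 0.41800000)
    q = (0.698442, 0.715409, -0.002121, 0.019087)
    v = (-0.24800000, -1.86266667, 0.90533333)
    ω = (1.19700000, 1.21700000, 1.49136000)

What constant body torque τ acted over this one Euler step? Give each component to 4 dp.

Δω = ω₁−ω₀ = (-0.00300000, 0.01700000, -0.00864000)
gyro term ω₀×Iω₀ = (0.1980, -0.0540, -0.1152)
I·α + gyro = (0.1800, -0.0200, -0.1800)

τ = (0.1800, -0.0200, -0.1800)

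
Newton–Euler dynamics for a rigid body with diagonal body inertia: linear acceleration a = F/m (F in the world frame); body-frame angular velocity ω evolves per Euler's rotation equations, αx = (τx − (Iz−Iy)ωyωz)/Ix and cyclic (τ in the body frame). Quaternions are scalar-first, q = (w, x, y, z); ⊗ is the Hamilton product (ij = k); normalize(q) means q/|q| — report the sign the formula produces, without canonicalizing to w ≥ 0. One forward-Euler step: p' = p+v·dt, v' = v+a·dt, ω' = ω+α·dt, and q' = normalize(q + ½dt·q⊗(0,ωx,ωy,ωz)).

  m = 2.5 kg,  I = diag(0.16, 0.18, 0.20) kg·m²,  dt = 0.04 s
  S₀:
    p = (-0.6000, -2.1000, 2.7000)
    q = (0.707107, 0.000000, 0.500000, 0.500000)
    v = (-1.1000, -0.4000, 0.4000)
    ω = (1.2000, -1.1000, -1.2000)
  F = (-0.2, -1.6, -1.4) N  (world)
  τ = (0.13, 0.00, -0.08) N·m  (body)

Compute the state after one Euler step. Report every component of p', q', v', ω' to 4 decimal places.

p' = (-0.6440, -2.1160, 2.7160)
q' = (0.7295, 0.0160, 0.4960, 0.4706)
v' = (-1.1032, -0.4256, 0.3776)
ω' = (1.2259, -1.1128, -1.2107)

angular accel α = (0.6475, -0.3200, -0.2680)
ω' = ω + α·dt = (1.2259, -1.1128, -1.2107)
2q̇ = q⊗(0,ω) = (1.1500000, 0.7985284, -0.1778177, -1.4485284)
updated quaternion q' = (0.7295, 0.0160, 0.4960, 0.4706)
a = F/m = (-0.0800, -0.6400, -0.5600)
p' = p + v·dt = (-0.6440, -2.1160, 2.7160)
v' = v + a·dt = (-1.1032, -0.4256, 0.3776)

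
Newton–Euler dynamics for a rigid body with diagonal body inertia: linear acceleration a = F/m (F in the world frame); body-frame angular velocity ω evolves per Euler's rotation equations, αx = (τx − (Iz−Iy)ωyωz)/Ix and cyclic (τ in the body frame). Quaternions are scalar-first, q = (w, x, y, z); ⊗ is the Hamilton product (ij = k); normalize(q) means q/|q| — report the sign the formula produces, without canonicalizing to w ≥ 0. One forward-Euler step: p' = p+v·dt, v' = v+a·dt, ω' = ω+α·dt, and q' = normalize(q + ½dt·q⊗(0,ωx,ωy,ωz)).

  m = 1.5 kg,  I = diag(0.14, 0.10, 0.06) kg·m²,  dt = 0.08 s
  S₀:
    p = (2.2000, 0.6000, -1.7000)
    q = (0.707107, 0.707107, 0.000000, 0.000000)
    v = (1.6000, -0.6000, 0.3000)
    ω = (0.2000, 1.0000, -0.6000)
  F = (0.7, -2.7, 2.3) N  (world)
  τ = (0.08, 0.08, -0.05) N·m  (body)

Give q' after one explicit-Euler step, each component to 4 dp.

q' = (0.7007, 0.7120, 0.0452, 0.0113)

Hamilton product q⊗(0,ω) = (-0.1414214, 0.1414214, 1.1313712, 0.2828428)
q + ½dt·q⊗(0,ω), renormalized = (0.7007, 0.7120, 0.0452, 0.0113)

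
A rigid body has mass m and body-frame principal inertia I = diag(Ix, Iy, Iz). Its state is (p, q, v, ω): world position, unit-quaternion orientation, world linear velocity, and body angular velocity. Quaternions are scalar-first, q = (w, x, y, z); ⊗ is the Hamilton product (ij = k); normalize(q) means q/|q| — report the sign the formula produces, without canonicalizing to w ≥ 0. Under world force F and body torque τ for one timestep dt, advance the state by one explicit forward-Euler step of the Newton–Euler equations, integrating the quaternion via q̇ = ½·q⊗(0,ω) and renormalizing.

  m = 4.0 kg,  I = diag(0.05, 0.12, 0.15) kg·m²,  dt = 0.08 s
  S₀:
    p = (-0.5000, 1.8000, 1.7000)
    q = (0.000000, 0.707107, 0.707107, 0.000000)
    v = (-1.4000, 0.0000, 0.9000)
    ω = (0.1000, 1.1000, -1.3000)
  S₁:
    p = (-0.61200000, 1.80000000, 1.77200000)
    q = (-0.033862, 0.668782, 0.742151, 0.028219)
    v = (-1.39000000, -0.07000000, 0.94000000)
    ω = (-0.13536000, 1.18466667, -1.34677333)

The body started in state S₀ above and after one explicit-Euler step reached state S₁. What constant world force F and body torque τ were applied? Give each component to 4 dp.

F = (0.5000, -3.5000, 2.0000)
τ = (-0.1900, 0.1400, -0.0800)

rate change Δω = (-0.23536000, 0.08466667, -0.04677333)
I·α + gyro = (-0.1900, 0.1400, -0.0800)
v₁ − v₀ = (0.01000000, -0.07000000, 0.04000000)
F = m·Δv/dt = (0.5000, -3.5000, 2.0000)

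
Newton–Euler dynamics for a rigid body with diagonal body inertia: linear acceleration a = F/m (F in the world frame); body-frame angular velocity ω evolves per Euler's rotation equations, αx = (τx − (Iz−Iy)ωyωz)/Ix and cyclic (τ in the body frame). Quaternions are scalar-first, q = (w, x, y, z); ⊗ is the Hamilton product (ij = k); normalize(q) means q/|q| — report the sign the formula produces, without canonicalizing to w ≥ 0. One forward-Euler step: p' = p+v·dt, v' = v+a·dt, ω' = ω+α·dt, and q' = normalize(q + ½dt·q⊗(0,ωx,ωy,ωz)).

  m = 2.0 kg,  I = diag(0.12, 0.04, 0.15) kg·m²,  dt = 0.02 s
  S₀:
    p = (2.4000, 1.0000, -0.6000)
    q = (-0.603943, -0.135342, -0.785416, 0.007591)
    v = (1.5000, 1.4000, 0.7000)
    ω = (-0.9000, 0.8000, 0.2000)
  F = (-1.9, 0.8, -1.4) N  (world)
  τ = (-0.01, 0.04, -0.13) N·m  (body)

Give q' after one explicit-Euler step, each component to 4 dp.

q' = (-0.5988, -0.1315, -0.7900, -0.0018)

Hamilton product q⊗(0,ω) = (0.5050068, 0.3803927, -0.4629179, -0.9359366)
q' = normalize(q + ½dt·q⊗(0,ω)) = (-0.5988, -0.1315, -0.7900, -0.0018)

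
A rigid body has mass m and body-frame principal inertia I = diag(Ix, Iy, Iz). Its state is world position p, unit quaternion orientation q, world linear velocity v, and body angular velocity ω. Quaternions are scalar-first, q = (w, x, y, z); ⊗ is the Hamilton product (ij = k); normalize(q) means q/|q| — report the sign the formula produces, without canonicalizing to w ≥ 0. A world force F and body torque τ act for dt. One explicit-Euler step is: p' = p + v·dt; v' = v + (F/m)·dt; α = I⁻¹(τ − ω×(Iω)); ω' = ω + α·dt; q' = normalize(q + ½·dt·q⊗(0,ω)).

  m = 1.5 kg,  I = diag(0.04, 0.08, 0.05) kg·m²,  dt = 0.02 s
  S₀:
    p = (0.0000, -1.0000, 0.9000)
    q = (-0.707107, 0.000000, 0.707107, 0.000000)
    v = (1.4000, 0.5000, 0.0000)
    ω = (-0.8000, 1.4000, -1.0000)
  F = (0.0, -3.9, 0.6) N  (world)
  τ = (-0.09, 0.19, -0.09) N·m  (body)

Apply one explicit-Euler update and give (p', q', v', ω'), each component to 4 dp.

p' = (0.0280, -0.9900, 0.9000)
q' = (-0.7169, -0.0014, 0.6971, 0.0127)
v' = (1.4000, 0.4480, 0.0080)
ω' = (-0.8660, 1.4495, -1.0181)

p + v·dt = (0.0280, -0.9900, 0.9000)
v' = v + a·dt = (1.4000, 0.4480, 0.0080)
gyro term ω×Iω = (0.0420, -0.0080, -0.0448)
angular accel α = (-3.3000, 2.4750, -0.9040)
ω + α·dt = (-0.8660, 1.4495, -1.0181)
2q̇ = q⊗(0,ω) = (-0.9899498, -0.1414214, -0.9899498, 1.2727926)
q + ½dt·q⊗(0,ω), renormalized = (-0.7169, -0.0014, 0.6971, 0.0127)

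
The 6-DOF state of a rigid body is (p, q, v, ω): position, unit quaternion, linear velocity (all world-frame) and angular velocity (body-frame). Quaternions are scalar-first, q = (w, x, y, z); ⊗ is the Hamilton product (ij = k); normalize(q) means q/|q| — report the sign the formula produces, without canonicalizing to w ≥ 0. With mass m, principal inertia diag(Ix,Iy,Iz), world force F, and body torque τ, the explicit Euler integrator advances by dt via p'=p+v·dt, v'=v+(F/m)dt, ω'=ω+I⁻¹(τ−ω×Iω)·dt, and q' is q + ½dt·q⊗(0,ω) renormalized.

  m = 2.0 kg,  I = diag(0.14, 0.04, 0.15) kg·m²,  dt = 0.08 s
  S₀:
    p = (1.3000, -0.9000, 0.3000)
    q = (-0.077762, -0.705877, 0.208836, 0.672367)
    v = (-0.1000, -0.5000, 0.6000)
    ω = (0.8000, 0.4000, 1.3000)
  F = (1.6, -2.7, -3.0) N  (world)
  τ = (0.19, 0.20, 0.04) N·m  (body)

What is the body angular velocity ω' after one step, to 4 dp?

ω' = (0.8759, 0.8208, 1.3384)

ω×(Iω) gyroscopic = (0.0572, -0.0104, -0.0320)
(τ − ω×Iω)/I = (0.9486, 5.2600, 0.4800)
ω + α·dt = (0.8759, 0.8208, 1.3384)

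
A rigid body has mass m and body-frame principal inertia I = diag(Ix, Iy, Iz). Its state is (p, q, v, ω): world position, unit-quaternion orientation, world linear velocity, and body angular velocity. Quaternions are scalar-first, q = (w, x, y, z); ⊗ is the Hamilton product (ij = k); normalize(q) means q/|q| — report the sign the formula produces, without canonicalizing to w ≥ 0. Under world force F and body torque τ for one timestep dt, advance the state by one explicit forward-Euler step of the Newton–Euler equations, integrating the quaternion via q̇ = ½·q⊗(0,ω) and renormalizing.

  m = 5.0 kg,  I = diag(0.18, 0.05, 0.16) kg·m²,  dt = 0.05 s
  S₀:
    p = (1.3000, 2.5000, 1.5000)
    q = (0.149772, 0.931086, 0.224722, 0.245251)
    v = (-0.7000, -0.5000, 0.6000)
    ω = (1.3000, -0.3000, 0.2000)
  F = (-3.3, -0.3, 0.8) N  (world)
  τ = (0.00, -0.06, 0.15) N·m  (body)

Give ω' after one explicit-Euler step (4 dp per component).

ω' = (1.3018, -0.3652, 0.2310)

angular accel α = (0.0367, -1.3040, 0.6206)
ω + α·dt = (1.3018, -0.3652, 0.2310)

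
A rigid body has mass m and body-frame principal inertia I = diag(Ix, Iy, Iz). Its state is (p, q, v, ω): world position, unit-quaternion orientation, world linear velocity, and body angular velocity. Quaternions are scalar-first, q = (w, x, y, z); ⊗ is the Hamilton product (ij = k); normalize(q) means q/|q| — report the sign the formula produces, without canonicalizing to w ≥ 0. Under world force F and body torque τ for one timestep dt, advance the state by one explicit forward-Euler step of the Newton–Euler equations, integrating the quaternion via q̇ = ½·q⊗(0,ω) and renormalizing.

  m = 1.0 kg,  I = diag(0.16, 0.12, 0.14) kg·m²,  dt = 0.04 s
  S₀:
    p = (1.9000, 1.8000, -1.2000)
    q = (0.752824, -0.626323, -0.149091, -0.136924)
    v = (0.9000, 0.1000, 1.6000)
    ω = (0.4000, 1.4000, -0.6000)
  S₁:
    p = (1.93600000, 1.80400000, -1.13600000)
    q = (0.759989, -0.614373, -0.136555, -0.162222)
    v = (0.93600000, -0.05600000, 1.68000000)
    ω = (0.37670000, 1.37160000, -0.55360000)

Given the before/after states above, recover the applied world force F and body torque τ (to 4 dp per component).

ω₁ − ω₀ = (-0.02330000, -0.02840000, 0.04640000)
precession coupling = (-0.0168, -0.0048, -0.0224)
I·α + gyro = (-0.1100, -0.0900, 0.1400)
velocity change Δv = (0.03600000, -0.15600000, 0.08000000)
F = m·Δv/dt = (0.9000, -3.9000, 2.0000)

F = (0.9000, -3.9000, 2.0000)
τ = (-0.1100, -0.0900, 0.1400)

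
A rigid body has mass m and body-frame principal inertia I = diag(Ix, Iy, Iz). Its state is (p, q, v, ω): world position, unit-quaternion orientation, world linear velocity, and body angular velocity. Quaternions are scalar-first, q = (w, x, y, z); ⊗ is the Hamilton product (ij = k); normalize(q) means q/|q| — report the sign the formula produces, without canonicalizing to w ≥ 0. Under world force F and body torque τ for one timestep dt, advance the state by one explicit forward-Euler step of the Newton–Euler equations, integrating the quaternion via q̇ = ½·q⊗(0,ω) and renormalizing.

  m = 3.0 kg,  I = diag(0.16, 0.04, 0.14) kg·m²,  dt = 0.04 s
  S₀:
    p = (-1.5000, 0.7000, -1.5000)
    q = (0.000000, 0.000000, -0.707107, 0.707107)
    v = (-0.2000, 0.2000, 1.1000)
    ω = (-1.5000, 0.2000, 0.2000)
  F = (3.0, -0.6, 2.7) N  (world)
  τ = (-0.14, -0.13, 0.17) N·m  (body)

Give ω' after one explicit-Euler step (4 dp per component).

gyro term ω×Iω = (0.0040, -0.0060, 0.0360)
α = I⁻¹(τ − ω×Iω) = (-0.9000, -3.1000, 0.9571)
ω' = ω + α·dt = (-1.5360, 0.0760, 0.2383)

ω' = (-1.5360, 0.0760, 0.2383)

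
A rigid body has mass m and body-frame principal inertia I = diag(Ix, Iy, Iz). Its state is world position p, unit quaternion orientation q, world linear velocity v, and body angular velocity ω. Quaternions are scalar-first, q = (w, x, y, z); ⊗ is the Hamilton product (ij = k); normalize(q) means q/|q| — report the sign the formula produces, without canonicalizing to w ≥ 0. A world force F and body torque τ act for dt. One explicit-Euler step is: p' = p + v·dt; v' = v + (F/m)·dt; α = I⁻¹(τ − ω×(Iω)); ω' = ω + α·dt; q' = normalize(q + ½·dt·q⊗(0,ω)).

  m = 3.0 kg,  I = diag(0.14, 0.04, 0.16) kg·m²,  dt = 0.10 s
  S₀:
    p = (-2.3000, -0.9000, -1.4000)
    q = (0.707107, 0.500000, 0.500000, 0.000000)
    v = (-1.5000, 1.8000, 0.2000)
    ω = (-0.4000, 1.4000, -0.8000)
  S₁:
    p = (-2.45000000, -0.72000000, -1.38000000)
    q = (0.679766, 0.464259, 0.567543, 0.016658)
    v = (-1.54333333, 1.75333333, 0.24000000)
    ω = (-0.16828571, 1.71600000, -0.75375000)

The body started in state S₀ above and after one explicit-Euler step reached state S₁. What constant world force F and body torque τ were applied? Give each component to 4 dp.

F = (-1.3000, -1.4000, 1.2000)
τ = (0.1900, 0.1200, 0.1300)

Δω = ω₁−ω₀ = (0.23171429, 0.31600000, 0.04625000)
precession coupling = (-0.1344, -0.0064, 0.0560)
τ = I·(Δω/dt) + ω₀×(Iω₀) = (0.1900, 0.1200, 0.1300)
v₁ − v₀ = (-0.04333333, -0.04666667, 0.04000000)
m·(v₁−v₀)/dt = (-1.3000, -1.4000, 1.2000)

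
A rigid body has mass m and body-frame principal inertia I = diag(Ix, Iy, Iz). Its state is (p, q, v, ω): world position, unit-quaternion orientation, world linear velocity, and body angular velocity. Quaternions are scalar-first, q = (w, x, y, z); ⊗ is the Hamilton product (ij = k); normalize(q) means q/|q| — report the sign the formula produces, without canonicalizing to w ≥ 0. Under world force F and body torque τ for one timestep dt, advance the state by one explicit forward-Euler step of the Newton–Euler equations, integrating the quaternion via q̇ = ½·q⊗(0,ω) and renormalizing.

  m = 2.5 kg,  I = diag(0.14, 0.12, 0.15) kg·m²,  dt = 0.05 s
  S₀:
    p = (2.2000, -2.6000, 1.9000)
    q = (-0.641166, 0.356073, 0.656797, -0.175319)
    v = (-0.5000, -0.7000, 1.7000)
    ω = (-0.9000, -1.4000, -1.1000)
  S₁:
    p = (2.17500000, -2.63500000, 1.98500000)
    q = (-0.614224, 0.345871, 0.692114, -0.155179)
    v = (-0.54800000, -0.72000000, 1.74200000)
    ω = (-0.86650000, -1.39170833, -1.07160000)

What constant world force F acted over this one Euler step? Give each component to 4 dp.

F = (-2.4000, -1.0000, 2.1000)

velocity change Δv = (-0.04800000, -0.02000000, 0.04200000)
applied force F = (-2.4000, -1.0000, 2.1000)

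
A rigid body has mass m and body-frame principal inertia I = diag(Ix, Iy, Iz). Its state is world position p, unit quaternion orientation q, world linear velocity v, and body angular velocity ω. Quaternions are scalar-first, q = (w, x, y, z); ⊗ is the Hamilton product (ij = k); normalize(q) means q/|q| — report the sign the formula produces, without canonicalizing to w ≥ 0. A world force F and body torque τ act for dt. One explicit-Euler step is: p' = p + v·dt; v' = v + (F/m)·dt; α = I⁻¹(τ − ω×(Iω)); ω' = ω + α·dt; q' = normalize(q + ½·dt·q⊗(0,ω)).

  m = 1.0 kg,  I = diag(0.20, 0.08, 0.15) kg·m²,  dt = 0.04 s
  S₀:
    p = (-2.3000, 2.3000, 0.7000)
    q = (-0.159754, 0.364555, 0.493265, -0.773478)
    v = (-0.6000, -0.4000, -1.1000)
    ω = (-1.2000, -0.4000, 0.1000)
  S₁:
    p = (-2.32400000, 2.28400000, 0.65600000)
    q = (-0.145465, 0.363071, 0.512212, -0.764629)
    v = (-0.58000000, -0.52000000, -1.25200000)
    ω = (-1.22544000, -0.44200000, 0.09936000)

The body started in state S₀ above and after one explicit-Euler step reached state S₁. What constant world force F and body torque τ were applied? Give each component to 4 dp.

F = (0.5000, -3.0000, -3.8000)
τ = (-0.1300, -0.0900, -0.0600)

v₁ − v₀ = (0.02000000, -0.12000000, -0.15200000)
m·(v₁−v₀)/dt = (0.5000, -3.0000, -3.8000)
ω₁ − ω₀ = (-0.02544000, -0.04200000, -0.00064000)
precession coupling = (-0.0028, -0.0060, -0.0576)
I·α + gyro = (-0.1300, -0.0900, -0.0600)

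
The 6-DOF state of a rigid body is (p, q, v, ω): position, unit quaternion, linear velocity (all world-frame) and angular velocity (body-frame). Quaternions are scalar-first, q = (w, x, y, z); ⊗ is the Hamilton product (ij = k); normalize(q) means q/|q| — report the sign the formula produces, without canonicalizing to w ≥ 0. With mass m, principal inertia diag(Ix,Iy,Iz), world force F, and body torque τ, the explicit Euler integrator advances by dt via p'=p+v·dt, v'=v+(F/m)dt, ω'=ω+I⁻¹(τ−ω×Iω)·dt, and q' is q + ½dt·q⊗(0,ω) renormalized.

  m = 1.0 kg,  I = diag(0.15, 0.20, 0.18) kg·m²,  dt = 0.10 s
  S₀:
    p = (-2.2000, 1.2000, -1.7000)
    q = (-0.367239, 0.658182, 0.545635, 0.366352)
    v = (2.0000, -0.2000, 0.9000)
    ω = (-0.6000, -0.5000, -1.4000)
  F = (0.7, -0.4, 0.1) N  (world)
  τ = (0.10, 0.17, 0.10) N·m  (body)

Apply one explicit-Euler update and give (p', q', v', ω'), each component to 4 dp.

linear accel F/m = (0.7000, -0.4000, 0.1000)
p + v·dt = (-2.0000, 1.1800, -1.6100)
v + (F/m)dt = (2.0700, -0.2400, 0.9100)
gyro term ω×Iω = (-0.0140, -0.0252, 0.0150)
(τ − ω×Iω)/I = (0.7600, 0.9760, 0.4722)
ω' = ω + α·dt = (-0.5240, -0.4024, -1.3528)
q⊗(0,ω) = (1.1806195, -0.3603696, 0.8852631, 0.5124246)
q' = normalize(q + ½dt·q⊗(0,ω)) = (-0.3072, 0.6381, 0.5880, 0.3907)

p' = (-2.0000, 1.1800, -1.6100)
q' = (-0.3072, 0.6381, 0.5880, 0.3907)
v' = (2.0700, -0.2400, 0.9100)
ω' = (-0.5240, -0.4024, -1.3528)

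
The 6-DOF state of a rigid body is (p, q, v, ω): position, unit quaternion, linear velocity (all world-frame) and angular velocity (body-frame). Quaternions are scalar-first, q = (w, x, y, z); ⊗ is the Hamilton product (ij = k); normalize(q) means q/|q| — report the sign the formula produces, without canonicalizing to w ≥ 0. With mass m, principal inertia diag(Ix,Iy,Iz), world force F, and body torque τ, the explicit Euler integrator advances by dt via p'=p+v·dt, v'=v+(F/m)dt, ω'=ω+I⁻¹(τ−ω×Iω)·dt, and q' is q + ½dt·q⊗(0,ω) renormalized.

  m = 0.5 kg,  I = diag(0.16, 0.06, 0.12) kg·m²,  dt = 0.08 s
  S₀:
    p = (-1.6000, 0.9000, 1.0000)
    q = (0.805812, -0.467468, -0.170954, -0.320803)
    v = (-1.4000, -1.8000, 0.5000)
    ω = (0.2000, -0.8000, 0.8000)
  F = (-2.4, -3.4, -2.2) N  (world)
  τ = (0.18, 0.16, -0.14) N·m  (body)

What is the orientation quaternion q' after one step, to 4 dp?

q⊗(0,ω) = (0.2133728, -0.2322432, -0.3348358, 1.0528148)
q' = normalize(q + ½dt·q⊗(0,ω)) = (0.8135, -0.4763, -0.1842, -0.2784)

q' = (0.8135, -0.4763, -0.1842, -0.2784)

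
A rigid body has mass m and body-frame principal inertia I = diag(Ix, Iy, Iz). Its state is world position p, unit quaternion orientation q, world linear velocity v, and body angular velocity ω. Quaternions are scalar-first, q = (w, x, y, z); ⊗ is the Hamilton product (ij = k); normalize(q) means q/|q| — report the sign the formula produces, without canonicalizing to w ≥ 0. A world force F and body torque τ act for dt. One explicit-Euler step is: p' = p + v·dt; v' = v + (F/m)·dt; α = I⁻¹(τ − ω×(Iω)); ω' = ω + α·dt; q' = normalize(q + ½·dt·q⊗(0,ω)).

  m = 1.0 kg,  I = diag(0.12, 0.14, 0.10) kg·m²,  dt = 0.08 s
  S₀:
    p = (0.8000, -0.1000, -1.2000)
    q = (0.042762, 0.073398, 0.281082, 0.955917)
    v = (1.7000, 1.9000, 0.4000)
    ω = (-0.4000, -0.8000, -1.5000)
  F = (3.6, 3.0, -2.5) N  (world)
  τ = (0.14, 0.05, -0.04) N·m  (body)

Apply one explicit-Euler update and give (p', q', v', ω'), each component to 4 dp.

α = I⁻¹(τ − ω×Iω) = (1.5667, 0.2714, -0.4640)
ω + α·dt = (-0.2747, -0.7783, -1.5371)
2q̇ = q⊗(0,ω) = (1.6881003, 0.3260058, -0.3064794, -0.0104286)
updated quaternion q' = (0.1100, 0.0862, 0.2682, 0.9532)
a = F/m = (3.6000, 3.0000, -2.5000)
new position p' = (0.9360, 0.0520, -1.1680)
v + (F/m)dt = (1.9880, 2.1400, 0.2000)

p' = (0.9360, 0.0520, -1.1680)
q' = (0.1100, 0.0862, 0.2682, 0.9532)
v' = (1.9880, 2.1400, 0.2000)
ω' = (-0.2747, -0.7783, -1.5371)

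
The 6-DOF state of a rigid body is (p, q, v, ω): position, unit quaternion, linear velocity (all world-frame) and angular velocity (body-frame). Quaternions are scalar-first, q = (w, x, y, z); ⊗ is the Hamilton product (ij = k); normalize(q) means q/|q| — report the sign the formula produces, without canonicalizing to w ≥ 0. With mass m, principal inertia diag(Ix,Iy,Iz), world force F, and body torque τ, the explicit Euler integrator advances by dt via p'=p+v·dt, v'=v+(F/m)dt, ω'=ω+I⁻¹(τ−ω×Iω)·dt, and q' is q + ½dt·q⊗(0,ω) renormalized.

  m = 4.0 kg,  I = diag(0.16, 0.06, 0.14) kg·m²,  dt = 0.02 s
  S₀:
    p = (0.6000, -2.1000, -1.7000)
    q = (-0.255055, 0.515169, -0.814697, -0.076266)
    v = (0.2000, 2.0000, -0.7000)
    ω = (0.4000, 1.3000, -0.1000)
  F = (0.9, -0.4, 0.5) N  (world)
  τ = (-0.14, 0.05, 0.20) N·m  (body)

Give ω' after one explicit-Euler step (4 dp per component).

ω' = (0.3838, 1.3169, -0.0640)

ω×(Iω) gyroscopic = (-0.0104, -0.0008, -0.0520)
angular accel α = (-0.8100, 0.8467, 1.8000)
ω + α·dt = (0.3838, 1.3169, -0.0640)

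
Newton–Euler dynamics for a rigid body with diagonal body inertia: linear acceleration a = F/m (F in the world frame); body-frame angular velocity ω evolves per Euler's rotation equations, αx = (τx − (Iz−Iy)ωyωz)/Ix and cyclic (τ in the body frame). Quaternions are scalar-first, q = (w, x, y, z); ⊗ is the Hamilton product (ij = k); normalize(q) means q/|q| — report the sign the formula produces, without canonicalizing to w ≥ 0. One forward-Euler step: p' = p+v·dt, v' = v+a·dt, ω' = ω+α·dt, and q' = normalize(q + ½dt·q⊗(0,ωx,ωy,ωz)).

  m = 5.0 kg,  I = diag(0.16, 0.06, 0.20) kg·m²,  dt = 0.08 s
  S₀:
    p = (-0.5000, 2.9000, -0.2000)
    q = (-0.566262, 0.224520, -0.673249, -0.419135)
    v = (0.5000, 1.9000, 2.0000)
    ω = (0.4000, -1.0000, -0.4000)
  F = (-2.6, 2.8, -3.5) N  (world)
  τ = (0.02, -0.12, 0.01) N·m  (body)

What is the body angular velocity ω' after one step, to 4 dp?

ω' = (0.3820, -1.1685, -0.4120)

precession coupling ω×(Iω) = (0.0560, 0.0064, 0.0400)
α = I⁻¹(τ − ω×Iω) = (-0.2250, -2.1067, -0.1500)
ω' = ω + α·dt = (0.3820, -1.1685, -0.4120)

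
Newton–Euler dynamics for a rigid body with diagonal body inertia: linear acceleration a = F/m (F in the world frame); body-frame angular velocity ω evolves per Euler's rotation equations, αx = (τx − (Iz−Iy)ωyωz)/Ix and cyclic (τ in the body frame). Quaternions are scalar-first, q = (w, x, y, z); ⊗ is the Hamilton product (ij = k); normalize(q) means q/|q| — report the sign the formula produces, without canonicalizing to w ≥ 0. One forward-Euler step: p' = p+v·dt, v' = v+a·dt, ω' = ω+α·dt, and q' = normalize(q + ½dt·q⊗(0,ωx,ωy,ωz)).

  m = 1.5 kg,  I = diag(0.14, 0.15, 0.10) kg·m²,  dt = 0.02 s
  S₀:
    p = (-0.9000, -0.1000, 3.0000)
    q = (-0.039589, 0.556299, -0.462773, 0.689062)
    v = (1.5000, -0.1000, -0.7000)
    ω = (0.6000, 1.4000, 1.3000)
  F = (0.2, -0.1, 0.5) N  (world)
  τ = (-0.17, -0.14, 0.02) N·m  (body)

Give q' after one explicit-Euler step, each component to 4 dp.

2q̇ = q⊗(0,ω) = (-0.5816778, -1.5900451, -0.3651761, 1.0050167)
updated quaternion q' = (-0.0454, 0.5403, -0.4663, 0.6990)

q' = (-0.0454, 0.5403, -0.4663, 0.6990)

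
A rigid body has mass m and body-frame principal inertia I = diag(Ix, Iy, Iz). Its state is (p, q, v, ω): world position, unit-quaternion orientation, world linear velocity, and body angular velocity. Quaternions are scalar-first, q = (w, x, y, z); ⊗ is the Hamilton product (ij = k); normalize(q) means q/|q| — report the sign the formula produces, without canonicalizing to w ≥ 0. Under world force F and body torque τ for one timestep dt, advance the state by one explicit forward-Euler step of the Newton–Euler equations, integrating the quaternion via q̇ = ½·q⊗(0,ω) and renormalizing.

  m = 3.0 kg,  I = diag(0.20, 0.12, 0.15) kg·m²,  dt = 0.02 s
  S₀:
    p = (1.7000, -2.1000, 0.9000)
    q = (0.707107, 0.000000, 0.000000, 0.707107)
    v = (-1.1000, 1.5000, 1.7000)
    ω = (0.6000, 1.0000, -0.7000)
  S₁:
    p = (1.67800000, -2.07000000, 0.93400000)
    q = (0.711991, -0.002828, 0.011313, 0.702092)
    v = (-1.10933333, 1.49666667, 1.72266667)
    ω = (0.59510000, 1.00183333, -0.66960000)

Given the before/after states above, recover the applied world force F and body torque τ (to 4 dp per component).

F = (-1.4000, -0.5000, 3.4000)
τ = (-0.0700, -0.0100, 0.1800)

Δv = v₁−v₀ = (-0.00933333, -0.00333333, 0.02266667)
applied force F = (-1.4000, -0.5000, 3.4000)
rate change Δω = (-0.00490000, 0.00183333, 0.03040000)
precession coupling = (-0.0210, -0.0210, -0.0480)
τ = I·(Δω/dt) + ω₀×(Iω₀) = (-0.0700, -0.0100, 0.1800)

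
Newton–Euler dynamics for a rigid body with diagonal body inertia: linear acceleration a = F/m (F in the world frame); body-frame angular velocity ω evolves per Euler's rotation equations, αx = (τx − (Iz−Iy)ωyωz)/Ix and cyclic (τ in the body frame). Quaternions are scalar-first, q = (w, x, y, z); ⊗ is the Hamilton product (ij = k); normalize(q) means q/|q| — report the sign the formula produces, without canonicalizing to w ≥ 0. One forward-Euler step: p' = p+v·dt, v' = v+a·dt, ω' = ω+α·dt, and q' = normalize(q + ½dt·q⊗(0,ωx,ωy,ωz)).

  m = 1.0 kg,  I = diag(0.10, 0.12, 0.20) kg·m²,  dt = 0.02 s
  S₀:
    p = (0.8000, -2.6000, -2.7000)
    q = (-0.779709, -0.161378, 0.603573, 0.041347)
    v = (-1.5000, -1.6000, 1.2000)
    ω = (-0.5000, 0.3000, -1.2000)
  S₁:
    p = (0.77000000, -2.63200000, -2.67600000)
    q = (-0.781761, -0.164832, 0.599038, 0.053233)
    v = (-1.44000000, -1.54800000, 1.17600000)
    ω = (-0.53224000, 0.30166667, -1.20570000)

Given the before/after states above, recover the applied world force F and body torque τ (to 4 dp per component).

F = (3.0000, 2.6000, -1.2000)
τ = (-0.1900, -0.0500, -0.0600)

ω₁ − ω₀ = (-0.03224000, 0.00166667, -0.00570000)
gyro term ω₀×Iω₀ = (-0.0288, -0.0600, -0.0030)
I·α + gyro = (-0.1900, -0.0500, -0.0600)
v₁ − v₀ = (0.06000000, 0.05200000, -0.02400000)
applied force F = (3.0000, 2.6000, -1.2000)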